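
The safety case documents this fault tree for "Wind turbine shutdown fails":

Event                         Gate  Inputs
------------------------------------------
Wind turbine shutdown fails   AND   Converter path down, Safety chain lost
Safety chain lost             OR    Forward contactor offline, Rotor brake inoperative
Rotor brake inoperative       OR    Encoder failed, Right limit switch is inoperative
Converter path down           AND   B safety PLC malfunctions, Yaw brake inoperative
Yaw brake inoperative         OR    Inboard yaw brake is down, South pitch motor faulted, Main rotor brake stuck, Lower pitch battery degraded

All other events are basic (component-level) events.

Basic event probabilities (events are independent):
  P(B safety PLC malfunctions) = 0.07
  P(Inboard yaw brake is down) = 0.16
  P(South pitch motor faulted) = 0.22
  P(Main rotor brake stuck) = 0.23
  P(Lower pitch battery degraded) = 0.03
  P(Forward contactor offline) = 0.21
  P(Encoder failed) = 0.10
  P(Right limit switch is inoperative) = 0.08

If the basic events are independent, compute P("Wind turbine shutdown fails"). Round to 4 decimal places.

P(Yaw brake inoperative) [OR] = 1 − (1−0.16) × (1−0.22) × (1−0.23) × (1−0.03) = 0.510631
P(Converter path down) [AND] = 0.07 × 0.510631 = 0.035744
P(Rotor brake inoperative) [OR] = 1 − (1−0.10) × (1−0.08) = 0.172000
P(Safety chain lost) [OR] = 1 − (1−0.21) × (1−0.172000) = 0.345880
P(Wind turbine shutdown fails) [AND] = 0.035744 × 0.345880 = 0.012363
Rounded to 4 decimal places: P(Wind turbine shutdown fails) ≈ 0.0124.

0.0124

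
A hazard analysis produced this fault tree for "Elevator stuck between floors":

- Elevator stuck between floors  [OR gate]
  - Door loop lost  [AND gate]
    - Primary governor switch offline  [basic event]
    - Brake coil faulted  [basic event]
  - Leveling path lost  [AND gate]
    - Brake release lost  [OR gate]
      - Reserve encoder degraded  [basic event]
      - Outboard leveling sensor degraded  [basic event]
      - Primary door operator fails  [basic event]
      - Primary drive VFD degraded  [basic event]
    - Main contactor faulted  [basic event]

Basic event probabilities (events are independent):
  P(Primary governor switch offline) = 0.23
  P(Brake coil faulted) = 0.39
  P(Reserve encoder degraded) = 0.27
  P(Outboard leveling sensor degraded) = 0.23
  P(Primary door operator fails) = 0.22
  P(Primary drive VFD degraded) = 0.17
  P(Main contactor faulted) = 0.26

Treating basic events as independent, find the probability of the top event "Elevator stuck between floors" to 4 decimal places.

0.2403

P(Door loop lost) [AND] = 0.23 × 0.39 = 0.089700
P(Brake release lost) [OR] = 1 − (1−0.27) × (1−0.23) × (1−0.22) × (1−0.17) = 0.636096
P(Leveling path lost) [AND] = 0.636096 × 0.26 = 0.165385
P(Elevator stuck between floors) [OR] = 1 − (1−0.089700) × (1−0.165385) = 0.240250
Rounded to 4 decimal places: P(Elevator stuck between floors) ≈ 0.2403.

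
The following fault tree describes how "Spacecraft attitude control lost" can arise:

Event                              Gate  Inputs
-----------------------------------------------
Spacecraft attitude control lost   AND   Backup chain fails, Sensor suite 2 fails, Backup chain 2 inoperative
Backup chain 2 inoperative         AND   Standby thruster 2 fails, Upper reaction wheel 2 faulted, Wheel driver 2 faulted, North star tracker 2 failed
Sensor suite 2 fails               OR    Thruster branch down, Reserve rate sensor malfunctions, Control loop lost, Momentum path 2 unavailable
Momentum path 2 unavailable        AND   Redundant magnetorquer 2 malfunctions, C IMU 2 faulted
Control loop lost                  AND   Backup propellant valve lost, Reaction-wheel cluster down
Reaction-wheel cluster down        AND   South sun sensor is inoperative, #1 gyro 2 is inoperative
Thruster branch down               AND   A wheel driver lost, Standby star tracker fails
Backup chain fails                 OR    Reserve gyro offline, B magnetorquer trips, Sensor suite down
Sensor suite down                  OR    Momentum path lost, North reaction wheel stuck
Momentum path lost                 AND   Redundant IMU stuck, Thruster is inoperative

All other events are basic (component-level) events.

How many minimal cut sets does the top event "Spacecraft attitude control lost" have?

Momentum path lost [AND]: one cut set from each child combined → 1 × 1 = 1 cut set(s).
Sensor suite down [OR]: union of children's cut sets → 2 cut set(s).
Backup chain fails [OR]: union of children's cut sets → 4 cut set(s).
Thruster branch down [AND]: one cut set from each child combined → 1 × 1 = 1 cut set(s).
Reaction-wheel cluster down [AND]: one cut set from each child combined → 1 × 1 = 1 cut set(s).
Control loop lost [AND]: one cut set from each child combined → 1 × 1 = 1 cut set(s).
Momentum path 2 unavailable [AND]: one cut set from each child combined → 1 × 1 = 1 cut set(s).
Sensor suite 2 fails [OR]: union of children's cut sets → 4 cut set(s).
Backup chain 2 inoperative [AND]: one cut set from each child combined → 1 × 1 × 1 × 1 = 1 cut set(s).
Spacecraft attitude control lost [AND]: one cut set from each child combined → 4 × 4 × 1 = 16 cut set(s).

16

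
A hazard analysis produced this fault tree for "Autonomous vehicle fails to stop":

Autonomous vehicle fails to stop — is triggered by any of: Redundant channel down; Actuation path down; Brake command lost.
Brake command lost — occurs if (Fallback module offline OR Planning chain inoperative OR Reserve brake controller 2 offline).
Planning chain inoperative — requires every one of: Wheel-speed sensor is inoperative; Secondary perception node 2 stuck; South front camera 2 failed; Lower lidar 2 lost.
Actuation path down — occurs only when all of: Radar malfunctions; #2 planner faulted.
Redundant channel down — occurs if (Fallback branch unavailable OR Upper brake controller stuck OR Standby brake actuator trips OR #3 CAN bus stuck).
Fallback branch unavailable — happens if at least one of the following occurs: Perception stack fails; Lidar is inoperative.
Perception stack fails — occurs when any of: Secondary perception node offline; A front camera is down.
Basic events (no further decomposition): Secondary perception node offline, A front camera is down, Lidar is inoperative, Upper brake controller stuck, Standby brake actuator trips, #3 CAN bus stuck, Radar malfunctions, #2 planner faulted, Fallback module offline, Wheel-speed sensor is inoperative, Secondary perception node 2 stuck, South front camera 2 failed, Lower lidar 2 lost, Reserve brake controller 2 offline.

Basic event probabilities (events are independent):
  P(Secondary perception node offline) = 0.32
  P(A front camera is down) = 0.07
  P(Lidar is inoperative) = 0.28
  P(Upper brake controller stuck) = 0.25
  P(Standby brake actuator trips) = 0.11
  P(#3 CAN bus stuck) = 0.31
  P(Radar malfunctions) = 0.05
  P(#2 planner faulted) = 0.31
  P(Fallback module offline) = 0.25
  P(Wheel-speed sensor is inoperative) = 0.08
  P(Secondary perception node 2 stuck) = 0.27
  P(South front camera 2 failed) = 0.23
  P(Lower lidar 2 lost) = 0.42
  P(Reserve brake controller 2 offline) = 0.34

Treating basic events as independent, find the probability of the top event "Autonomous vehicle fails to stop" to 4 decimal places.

0.8980

P(Perception stack fails) [OR] = 1 − (1−0.32) × (1−0.07) = 0.367600
P(Fallback branch unavailable) [OR] = 1 − (1−0.367600) × (1−0.28) = 0.544672
P(Redundant channel down) [OR] = 1 − (1−0.544672) × (1−0.25) × (1−0.11) × (1−0.31) = 0.790287
P(Actuation path down) [AND] = 0.05 × 0.31 = 0.015500
P(Planning chain inoperative) [AND] = 0.08 × 0.27 × 0.23 × 0.42 = 0.002087
P(Brake command lost) [OR] = 1 − (1−0.25) × (1−0.002087) × (1−0.34) = 0.506033
P(Autonomous vehicle fails to stop) [OR] = 1 − (1−0.790287) × (1−0.015500) × (1−0.506033) = 0.898014
Rounded to 4 decimal places: P(Autonomous vehicle fails to stop) ≈ 0.8980.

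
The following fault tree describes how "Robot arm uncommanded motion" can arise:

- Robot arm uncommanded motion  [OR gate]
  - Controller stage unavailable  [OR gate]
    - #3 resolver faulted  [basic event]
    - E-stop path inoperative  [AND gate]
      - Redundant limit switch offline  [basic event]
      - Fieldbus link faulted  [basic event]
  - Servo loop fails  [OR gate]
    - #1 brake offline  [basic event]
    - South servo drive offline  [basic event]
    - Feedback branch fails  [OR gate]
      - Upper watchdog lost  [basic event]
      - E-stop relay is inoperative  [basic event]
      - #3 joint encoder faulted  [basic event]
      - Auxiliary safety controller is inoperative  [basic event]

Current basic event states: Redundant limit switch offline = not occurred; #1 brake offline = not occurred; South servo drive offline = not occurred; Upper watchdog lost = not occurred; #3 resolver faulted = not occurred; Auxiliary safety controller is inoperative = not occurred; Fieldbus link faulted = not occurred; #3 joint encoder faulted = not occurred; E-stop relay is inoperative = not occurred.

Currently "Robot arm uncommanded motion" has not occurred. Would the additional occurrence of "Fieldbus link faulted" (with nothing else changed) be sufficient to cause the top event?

Counterfactual: set "Fieldbus link faulted" to occurred.
E-stop path inoperative [AND]: Redundant limit switch offline=not, Fieldbus link faulted=occurs → not all inputs occur → does not occur.
Controller stage unavailable [OR]: #3 resolver faulted=not, E-stop path inoperative=not → no input occurs → does not occur.
Feedback branch fails [OR]: Upper watchdog lost=not, E-stop relay is inoperative=not, #3 joint encoder faulted=not, Auxiliary safety controller is inoperative=not → no input occurs → does not occur.
Servo loop fails [OR]: #1 brake offline=not, South servo drive offline=not, Feedback branch fails=not → no input occurs → does not occur.
Robot arm uncommanded motion [OR]: Controller stage unavailable=not, Servo loop fails=not → no input occurs → does not occur.

No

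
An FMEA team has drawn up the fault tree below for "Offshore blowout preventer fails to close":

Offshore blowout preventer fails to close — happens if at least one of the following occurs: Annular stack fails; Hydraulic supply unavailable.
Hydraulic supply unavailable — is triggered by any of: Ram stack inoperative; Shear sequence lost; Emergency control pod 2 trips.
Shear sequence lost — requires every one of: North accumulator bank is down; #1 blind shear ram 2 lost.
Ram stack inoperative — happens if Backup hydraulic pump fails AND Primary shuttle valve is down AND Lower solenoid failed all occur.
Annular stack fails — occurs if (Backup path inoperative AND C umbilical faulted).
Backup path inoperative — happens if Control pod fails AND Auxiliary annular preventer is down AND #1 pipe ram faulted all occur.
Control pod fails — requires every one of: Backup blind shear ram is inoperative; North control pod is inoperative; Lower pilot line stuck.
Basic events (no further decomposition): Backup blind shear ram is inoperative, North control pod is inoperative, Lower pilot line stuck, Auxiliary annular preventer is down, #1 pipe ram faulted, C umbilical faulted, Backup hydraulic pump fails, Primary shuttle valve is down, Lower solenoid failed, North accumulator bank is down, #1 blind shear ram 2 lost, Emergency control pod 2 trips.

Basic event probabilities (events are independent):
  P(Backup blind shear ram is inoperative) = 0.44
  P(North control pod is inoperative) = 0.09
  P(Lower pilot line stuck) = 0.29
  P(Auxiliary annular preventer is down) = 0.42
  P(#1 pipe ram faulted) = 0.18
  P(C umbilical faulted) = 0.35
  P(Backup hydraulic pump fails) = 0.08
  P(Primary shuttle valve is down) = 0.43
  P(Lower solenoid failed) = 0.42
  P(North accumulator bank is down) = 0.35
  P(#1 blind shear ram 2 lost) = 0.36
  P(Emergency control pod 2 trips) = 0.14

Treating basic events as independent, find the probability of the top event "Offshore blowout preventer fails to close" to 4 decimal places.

P(Control pod fails) [AND] = 0.44 × 0.09 × 0.29 = 0.011484
P(Backup path inoperative) [AND] = 0.011484 × 0.42 × 0.18 = 0.000868
P(Annular stack fails) [AND] = 0.000868 × 0.35 = 0.000304
P(Ram stack inoperative) [AND] = 0.08 × 0.43 × 0.42 = 0.014448
P(Shear sequence lost) [AND] = 0.35 × 0.36 = 0.126000
P(Hydraulic supply unavailable) [OR] = 1 − (1−0.014448) × (1−0.126000) × (1−0.14) = 0.259220
P(Offshore blowout preventer fails to close) [OR] = 1 − (1−0.000304) × (1−0.259220) = 0.259445
Rounded to 4 decimal places: P(Offshore blowout preventer fails to close) ≈ 0.2594.

0.2594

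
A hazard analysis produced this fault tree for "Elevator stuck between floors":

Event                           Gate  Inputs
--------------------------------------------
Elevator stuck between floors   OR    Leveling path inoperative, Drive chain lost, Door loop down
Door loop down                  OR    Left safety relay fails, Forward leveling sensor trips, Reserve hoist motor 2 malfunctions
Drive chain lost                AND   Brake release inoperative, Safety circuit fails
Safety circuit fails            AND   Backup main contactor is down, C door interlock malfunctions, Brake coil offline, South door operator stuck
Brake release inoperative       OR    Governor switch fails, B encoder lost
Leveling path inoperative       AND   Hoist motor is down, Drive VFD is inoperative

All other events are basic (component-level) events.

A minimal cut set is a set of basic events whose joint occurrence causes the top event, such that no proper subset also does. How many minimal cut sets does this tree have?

6

Leveling path inoperative [AND]: one cut set from each child combined → 1 × 1 = 1 cut set(s).
Brake release inoperative [OR]: union of children's cut sets → 2 cut set(s).
Safety circuit fails [AND]: one cut set from each child combined → 1 × 1 × 1 × 1 = 1 cut set(s).
Drive chain lost [AND]: one cut set from each child combined → 2 × 1 = 2 cut set(s).
Door loop down [OR]: union of children's cut sets → 3 cut set(s).
Elevator stuck between floors [OR]: union of children's cut sets → 6 cut set(s).
Minimal cut sets: {Drive VFD is inoperative, Hoist motor is down}; {Backup main contactor is down, Brake coil offline, C door interlock malfunctions, Governor switch fails, South door operator stuck}; {B encoder lost, Backup main contactor is down, Brake coil offline, C door interlock malfunctions, South door operator stuck}; {Left safety relay fails}; {Forward leveling sensor trips}; {Reserve hoist motor 2 malfunctions}.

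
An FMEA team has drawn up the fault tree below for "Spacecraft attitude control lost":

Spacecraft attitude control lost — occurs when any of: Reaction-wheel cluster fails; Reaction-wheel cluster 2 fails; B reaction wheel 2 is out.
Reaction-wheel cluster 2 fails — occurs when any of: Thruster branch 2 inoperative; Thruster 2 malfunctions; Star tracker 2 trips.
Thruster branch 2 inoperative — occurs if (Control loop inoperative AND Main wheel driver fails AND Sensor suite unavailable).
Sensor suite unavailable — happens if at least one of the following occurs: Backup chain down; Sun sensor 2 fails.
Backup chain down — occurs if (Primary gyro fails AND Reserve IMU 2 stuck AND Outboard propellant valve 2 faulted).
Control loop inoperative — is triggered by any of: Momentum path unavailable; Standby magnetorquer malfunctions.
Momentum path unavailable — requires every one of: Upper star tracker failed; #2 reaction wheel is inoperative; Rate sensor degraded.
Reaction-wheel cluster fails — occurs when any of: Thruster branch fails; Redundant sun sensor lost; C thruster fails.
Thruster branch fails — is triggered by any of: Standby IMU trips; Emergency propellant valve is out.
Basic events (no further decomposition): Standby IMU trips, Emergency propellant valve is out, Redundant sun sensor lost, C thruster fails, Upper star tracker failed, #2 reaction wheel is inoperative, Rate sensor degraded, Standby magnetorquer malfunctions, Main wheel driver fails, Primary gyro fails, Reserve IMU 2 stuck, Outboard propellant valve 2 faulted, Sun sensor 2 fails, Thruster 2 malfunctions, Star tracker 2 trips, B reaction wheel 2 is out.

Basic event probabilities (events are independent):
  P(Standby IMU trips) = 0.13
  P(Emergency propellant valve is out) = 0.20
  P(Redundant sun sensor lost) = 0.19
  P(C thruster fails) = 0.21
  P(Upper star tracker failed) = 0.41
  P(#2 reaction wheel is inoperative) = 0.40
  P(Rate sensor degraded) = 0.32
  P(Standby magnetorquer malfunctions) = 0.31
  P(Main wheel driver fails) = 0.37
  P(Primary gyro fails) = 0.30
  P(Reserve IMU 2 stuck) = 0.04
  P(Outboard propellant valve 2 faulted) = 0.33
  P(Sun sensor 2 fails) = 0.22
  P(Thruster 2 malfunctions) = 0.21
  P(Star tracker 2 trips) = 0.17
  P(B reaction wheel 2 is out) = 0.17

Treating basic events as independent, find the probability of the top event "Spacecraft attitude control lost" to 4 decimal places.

0.7645

P(Thruster branch fails) [OR] = 1 − (1−0.13) × (1−0.20) = 0.304000
P(Reaction-wheel cluster fails) [OR] = 1 − (1−0.304000) × (1−0.19) × (1−0.21) = 0.554630
P(Momentum path unavailable) [AND] = 0.41 × 0.40 × 0.32 = 0.052480
P(Control loop inoperative) [OR] = 1 − (1−0.052480) × (1−0.31) = 0.346211
P(Backup chain down) [AND] = 0.30 × 0.04 × 0.33 = 0.003960
P(Sensor suite unavailable) [OR] = 1 − (1−0.003960) × (1−0.22) = 0.223089
P(Thruster branch 2 inoperative) [AND] = 0.346211 × 0.37 × 0.223089 = 0.028577
P(Reaction-wheel cluster 2 fails) [OR] = 1 − (1−0.028577) × (1−0.21) × (1−0.17) = 0.363038
P(Spacecraft attitude control lost) [OR] = 1 − (1−0.554630) × (1−0.363038) × (1−0.17) = 0.764542
Rounded to 4 decimal places: P(Spacecraft attitude control lost) ≈ 0.7645.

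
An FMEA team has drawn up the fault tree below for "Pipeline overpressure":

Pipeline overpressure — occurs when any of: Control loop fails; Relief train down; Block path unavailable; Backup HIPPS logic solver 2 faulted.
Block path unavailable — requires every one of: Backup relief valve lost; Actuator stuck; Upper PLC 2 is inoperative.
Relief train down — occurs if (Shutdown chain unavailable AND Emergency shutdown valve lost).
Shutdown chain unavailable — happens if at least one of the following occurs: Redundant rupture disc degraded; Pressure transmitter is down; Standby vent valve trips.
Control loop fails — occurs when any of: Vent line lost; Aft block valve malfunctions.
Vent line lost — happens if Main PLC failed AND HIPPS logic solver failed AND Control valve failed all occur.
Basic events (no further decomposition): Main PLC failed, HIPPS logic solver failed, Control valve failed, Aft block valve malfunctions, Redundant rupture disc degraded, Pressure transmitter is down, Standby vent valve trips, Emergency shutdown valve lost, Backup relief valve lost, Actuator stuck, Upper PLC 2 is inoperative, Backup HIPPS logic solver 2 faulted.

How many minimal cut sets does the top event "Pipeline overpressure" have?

7

Vent line lost [AND]: one cut set from each child combined → 1 × 1 × 1 = 1 cut set(s).
Control loop fails [OR]: union of children's cut sets → 2 cut set(s).
Shutdown chain unavailable [OR]: union of children's cut sets → 3 cut set(s).
Relief train down [AND]: one cut set from each child combined → 3 × 1 = 3 cut set(s).
Block path unavailable [AND]: one cut set from each child combined → 1 × 1 × 1 = 1 cut set(s).
Pipeline overpressure [OR]: union of children's cut sets → 7 cut set(s).
Minimal cut sets: {Control valve failed, HIPPS logic solver failed, Main PLC failed}; {Aft block valve malfunctions}; {Emergency shutdown valve lost, Redundant rupture disc degraded}; {Emergency shutdown valve lost, Pressure transmitter is down}; {Emergency shutdown valve lost, Standby vent valve trips}; {Actuator stuck, Backup relief valve lost, Upper PLC 2 is inoperative}; {Backup HIPPS logic solver 2 faulted}.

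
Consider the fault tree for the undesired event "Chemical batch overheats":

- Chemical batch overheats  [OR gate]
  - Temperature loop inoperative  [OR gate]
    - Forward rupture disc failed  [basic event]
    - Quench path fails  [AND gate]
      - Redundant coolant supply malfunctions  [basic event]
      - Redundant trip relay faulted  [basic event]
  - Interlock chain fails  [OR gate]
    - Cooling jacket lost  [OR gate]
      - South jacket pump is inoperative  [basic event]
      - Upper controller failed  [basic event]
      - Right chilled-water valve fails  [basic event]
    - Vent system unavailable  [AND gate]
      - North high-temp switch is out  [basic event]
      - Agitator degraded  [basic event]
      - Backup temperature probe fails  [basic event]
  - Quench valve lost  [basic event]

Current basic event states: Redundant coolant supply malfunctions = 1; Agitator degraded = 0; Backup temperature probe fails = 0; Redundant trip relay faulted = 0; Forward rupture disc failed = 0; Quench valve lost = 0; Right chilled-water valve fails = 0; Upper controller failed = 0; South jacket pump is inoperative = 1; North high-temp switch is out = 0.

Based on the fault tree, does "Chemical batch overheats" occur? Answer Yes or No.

Yes

Quench path fails [AND]: Redundant coolant supply malfunctions=occurs, Redundant trip relay faulted=not → not all inputs occur → does not occur.
Temperature loop inoperative [OR]: Forward rupture disc failed=not, Quench path fails=not → no input occurs → does not occur.
Cooling jacket lost [OR]: South jacket pump is inoperative=occurs, Upper controller failed=not, Right chilled-water valve fails=not → at least one input occurs → occurs.
Vent system unavailable [AND]: North high-temp switch is out=not, Agitator degraded=not, Backup temperature probe fails=not → not all inputs occur → does not occur.
Interlock chain fails [OR]: Cooling jacket lost=occurs, Vent system unavailable=not → at least one input occurs → occurs.
Chemical batch overheats [OR]: Temperature loop inoperative=not, Interlock chain fails=occurs, Quench valve lost=not → at least one input occurs → occurs.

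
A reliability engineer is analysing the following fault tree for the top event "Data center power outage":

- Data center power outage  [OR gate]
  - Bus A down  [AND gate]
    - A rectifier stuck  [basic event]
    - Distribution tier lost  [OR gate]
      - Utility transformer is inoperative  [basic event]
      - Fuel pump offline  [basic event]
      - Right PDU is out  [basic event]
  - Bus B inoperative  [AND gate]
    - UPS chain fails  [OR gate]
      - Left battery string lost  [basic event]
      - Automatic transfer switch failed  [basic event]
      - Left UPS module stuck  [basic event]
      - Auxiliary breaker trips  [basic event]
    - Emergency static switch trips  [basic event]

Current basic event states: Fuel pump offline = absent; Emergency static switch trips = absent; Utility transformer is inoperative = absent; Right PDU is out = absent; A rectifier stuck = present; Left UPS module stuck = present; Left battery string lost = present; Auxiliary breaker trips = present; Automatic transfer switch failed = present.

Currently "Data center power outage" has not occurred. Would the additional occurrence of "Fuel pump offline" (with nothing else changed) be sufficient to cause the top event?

Yes

Counterfactual: set "Fuel pump offline" to occurred.
Distribution tier lost [OR]: Utility transformer is inoperative=not, Fuel pump offline=occurs, Right PDU is out=not → at least one input occurs → occurs.
Bus A down [AND]: A rectifier stuck=occurs, Distribution tier lost=occurs → all inputs occur → occurs.
UPS chain fails [OR]: Left battery string lost=occurs, Automatic transfer switch failed=occurs, Left UPS module stuck=occurs, Auxiliary breaker trips=occurs → at least one input occurs → occurs.
Bus B inoperative [AND]: UPS chain fails=occurs, Emergency static switch trips=not → not all inputs occur → does not occur.
Data center power outage [OR]: Bus A down=occurs, Bus B inoperative=not → at least one input occurs → occurs.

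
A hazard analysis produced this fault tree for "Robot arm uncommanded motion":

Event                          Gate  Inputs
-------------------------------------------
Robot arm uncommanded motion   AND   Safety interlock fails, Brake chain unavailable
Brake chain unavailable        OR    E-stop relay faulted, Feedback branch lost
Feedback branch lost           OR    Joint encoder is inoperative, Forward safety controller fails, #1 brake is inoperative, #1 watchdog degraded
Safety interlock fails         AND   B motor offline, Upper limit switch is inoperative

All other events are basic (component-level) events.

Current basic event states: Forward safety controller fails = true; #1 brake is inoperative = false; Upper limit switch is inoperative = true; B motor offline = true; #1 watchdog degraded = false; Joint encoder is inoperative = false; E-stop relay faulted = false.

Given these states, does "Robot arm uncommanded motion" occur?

Safety interlock fails [AND]: B motor offline=occurs, Upper limit switch is inoperative=occurs → all inputs occur → occurs.
Feedback branch lost [OR]: Joint encoder is inoperative=not, Forward safety controller fails=occurs, #1 brake is inoperative=not, #1 watchdog degraded=not → at least one input occurs → occurs.
Brake chain unavailable [OR]: E-stop relay faulted=not, Feedback branch lost=occurs → at least one input occurs → occurs.
Robot arm uncommanded motion [AND]: Safety interlock fails=occurs, Brake chain unavailable=occurs → all inputs occur → occurs.

Yes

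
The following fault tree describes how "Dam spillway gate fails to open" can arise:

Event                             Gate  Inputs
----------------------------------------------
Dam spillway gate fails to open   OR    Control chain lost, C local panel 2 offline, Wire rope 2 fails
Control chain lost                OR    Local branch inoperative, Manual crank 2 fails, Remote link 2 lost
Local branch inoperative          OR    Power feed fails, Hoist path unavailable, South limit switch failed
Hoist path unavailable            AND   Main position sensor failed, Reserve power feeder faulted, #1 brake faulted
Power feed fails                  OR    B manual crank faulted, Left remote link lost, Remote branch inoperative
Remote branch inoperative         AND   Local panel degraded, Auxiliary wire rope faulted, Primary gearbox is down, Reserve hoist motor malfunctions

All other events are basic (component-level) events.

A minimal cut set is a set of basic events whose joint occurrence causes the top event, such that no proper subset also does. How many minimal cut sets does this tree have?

Remote branch inoperative [AND]: one cut set from each child combined → 1 × 1 × 1 × 1 = 1 cut set(s).
Power feed fails [OR]: union of children's cut sets → 3 cut set(s).
Hoist path unavailable [AND]: one cut set from each child combined → 1 × 1 × 1 = 1 cut set(s).
Local branch inoperative [OR]: union of children's cut sets → 5 cut set(s).
Control chain lost [OR]: union of children's cut sets → 7 cut set(s).
Dam spillway gate fails to open [OR]: union of children's cut sets → 9 cut set(s).
Minimal cut sets: {B manual crank faulted}; {Left remote link lost}; {Auxiliary wire rope faulted, Local panel degraded, Primary gearbox is down, Reserve hoist motor malfunctions}; {#1 brake faulted, Main position sensor failed, Reserve power feeder faulted}; {South limit switch failed}; {Manual crank 2 fails}; {Remote link 2 lost}; {C local panel 2 offline}; {Wire rope 2 fails}.

9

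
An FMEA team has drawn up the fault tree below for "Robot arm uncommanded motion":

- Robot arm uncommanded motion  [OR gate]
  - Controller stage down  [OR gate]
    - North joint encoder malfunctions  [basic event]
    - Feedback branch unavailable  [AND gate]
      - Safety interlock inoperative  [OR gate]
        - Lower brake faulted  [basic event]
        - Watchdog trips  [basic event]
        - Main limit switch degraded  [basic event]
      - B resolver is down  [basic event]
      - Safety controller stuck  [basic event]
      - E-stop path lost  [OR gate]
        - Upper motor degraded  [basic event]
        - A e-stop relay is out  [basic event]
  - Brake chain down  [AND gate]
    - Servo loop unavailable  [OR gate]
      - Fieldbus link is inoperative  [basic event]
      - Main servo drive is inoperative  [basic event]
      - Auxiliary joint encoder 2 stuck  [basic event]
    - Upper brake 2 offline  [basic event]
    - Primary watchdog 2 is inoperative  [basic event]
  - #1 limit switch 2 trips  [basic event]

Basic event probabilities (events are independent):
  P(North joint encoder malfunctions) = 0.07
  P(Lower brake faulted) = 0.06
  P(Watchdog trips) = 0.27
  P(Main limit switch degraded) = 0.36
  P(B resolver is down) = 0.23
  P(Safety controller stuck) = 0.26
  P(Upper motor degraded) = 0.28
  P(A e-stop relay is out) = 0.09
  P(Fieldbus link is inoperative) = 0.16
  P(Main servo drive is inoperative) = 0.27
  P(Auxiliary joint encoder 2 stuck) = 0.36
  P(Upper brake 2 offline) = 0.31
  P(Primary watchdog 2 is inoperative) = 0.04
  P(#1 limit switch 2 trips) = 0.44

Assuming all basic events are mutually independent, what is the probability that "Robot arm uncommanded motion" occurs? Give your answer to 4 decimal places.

0.4891

P(Safety interlock inoperative) [OR] = 1 − (1−0.06) × (1−0.27) × (1−0.36) = 0.560832
P(E-stop path lost) [OR] = 1 − (1−0.28) × (1−0.09) = 0.344800
P(Feedback branch unavailable) [AND] = 0.560832 × 0.23 × 0.26 × 0.344800 = 0.011564
P(Controller stage down) [OR] = 1 − (1−0.07) × (1−0.011564) = 0.080755
P(Servo loop unavailable) [OR] = 1 − (1−0.16) × (1−0.27) × (1−0.36) = 0.607552
P(Brake chain down) [AND] = 0.607552 × 0.31 × 0.04 = 0.007534
P(Robot arm uncommanded motion) [OR] = 1 − (1−0.080755) × (1−0.007534) × (1−0.44) = 0.489101
Rounded to 4 decimal places: P(Robot arm uncommanded motion) ≈ 0.4891.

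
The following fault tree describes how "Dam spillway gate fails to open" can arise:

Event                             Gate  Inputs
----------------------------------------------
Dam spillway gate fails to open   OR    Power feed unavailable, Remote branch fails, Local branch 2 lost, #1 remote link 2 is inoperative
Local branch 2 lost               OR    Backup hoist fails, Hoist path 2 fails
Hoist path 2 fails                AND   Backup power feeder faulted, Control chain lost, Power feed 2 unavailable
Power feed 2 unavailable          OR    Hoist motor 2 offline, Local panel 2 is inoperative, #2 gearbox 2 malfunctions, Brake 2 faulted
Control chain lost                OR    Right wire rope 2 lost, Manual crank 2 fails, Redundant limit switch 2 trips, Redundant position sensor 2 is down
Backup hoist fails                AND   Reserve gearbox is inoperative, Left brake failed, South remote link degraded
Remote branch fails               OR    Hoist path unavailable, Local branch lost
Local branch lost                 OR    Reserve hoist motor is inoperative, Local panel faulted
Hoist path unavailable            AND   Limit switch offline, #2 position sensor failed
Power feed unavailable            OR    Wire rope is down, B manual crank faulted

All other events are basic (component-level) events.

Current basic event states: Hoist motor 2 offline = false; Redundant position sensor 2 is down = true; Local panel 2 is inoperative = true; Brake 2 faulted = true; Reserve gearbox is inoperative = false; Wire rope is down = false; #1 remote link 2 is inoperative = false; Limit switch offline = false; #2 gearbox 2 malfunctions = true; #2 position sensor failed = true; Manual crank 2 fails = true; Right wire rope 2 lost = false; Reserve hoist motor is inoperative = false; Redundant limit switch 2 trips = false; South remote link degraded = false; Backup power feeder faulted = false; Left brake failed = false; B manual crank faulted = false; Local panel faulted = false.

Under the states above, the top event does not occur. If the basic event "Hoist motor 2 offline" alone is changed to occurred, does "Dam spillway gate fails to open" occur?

No

Counterfactual: set "Hoist motor 2 offline" to occurred.
Power feed unavailable [OR]: Wire rope is down=not, B manual crank faulted=not → no input occurs → does not occur.
Hoist path unavailable [AND]: Limit switch offline=not, #2 position sensor failed=occurs → not all inputs occur → does not occur.
Local branch lost [OR]: Reserve hoist motor is inoperative=not, Local panel faulted=not → no input occurs → does not occur.
Remote branch fails [OR]: Hoist path unavailable=not, Local branch lost=not → no input occurs → does not occur.
Backup hoist fails [AND]: Reserve gearbox is inoperative=not, Left brake failed=not, South remote link degraded=not → not all inputs occur → does not occur.
Control chain lost [OR]: Right wire rope 2 lost=not, Manual crank 2 fails=occurs, Redundant limit switch 2 trips=not, Redundant position sensor 2 is down=occurs → at least one input occurs → occurs.
Power feed 2 unavailable [OR]: Hoist motor 2 offline=occurs, Local panel 2 is inoperative=occurs, #2 gearbox 2 malfunctions=occurs, Brake 2 faulted=occurs → at least one input occurs → occurs.
Hoist path 2 fails [AND]: Backup power feeder faulted=not, Control chain lost=occurs, Power feed 2 unavailable=occurs → not all inputs occur → does not occur.
Local branch 2 lost [OR]: Backup hoist fails=not, Hoist path 2 fails=not → no input occurs → does not occur.
Dam spillway gate fails to open [OR]: Power feed unavailable=not, Remote branch fails=not, Local branch 2 lost=not, #1 remote link 2 is inoperative=not → no input occurs → does not occur.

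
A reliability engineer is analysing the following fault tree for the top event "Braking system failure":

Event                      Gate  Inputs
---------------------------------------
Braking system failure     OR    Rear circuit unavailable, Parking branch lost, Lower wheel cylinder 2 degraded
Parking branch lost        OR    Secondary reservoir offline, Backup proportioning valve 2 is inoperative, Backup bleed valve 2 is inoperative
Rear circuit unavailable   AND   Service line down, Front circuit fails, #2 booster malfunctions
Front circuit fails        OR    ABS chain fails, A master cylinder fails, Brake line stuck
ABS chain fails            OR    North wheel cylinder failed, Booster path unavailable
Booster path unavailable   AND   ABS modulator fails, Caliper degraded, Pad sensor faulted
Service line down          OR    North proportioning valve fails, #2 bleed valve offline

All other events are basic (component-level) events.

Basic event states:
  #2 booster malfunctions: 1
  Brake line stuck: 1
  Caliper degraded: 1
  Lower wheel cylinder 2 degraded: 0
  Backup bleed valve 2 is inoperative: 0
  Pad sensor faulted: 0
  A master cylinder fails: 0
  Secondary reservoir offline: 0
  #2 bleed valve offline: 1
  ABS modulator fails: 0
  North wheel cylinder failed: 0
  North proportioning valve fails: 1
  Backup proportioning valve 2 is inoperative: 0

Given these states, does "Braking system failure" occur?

Service line down [OR]: North proportioning valve fails=occurs, #2 bleed valve offline=occurs → at least one input occurs → occurs.
Booster path unavailable [AND]: ABS modulator fails=not, Caliper degraded=occurs, Pad sensor faulted=not → not all inputs occur → does not occur.
ABS chain fails [OR]: North wheel cylinder failed=not, Booster path unavailable=not → no input occurs → does not occur.
Front circuit fails [OR]: ABS chain fails=not, A master cylinder fails=not, Brake line stuck=occurs → at least one input occurs → occurs.
Rear circuit unavailable [AND]: Service line down=occurs, Front circuit fails=occurs, #2 booster malfunctions=occurs → all inputs occur → occurs.
Parking branch lost [OR]: Secondary reservoir offline=not, Backup proportioning valve 2 is inoperative=not, Backup bleed valve 2 is inoperative=not → no input occurs → does not occur.
Braking system failure [OR]: Rear circuit unavailable=occurs, Parking branch lost=not, Lower wheel cylinder 2 degraded=not → at least one input occurs → occurs.

Yes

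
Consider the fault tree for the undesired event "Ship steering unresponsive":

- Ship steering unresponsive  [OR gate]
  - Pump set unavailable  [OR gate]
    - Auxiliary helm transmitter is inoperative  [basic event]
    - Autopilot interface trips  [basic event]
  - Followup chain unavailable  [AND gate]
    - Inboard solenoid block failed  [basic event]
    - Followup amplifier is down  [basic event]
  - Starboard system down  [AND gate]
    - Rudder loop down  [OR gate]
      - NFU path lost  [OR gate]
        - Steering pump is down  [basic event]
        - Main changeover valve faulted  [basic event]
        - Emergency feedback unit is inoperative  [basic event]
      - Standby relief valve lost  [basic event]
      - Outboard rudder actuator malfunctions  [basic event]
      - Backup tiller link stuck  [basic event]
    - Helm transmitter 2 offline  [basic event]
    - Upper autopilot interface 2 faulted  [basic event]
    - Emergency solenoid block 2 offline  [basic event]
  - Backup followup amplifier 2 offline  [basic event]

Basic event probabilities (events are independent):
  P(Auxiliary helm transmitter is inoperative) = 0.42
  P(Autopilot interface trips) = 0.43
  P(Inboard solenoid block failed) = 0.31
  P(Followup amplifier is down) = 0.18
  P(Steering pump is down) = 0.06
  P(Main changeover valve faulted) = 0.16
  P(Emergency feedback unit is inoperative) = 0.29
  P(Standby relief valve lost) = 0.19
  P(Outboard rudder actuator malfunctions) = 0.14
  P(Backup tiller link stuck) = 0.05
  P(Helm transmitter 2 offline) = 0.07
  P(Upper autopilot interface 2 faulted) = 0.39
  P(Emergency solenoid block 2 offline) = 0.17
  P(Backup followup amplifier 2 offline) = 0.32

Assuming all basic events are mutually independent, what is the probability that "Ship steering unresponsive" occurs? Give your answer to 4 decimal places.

P(Pump set unavailable) [OR] = 1 − (1−0.42) × (1−0.43) = 0.669400
P(Followup chain unavailable) [AND] = 0.31 × 0.18 = 0.055800
P(NFU path lost) [OR] = 1 − (1−0.06) × (1−0.16) × (1−0.29) = 0.439384
P(Rudder loop down) [OR] = 1 − (1−0.439384) × (1−0.19) × (1−0.14) × (1−0.05) = 0.629001
P(Starboard system down) [AND] = 0.629001 × 0.07 × 0.39 × 0.17 = 0.002919
P(Ship steering unresponsive) [OR] = 1 − (1−0.669400) × (1−0.055800) × (1−0.002919) × (1−0.32) = 0.788356
Rounded to 4 decimal places: P(Ship steering unresponsive) ≈ 0.7884.

0.7884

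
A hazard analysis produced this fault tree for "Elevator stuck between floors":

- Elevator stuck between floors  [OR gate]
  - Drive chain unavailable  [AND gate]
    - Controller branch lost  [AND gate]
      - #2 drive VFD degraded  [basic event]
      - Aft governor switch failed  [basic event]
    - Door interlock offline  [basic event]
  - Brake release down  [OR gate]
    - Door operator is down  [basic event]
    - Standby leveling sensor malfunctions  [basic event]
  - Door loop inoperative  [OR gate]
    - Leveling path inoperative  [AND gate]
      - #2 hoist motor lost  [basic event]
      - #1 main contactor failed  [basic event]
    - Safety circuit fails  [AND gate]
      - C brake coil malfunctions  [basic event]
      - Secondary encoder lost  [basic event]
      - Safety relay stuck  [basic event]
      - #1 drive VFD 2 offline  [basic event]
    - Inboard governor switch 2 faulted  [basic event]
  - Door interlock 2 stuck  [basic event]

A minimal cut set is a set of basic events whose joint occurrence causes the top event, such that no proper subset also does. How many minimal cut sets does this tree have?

Controller branch lost [AND]: one cut set from each child combined → 1 × 1 = 1 cut set(s).
Drive chain unavailable [AND]: one cut set from each child combined → 1 × 1 = 1 cut set(s).
Brake release down [OR]: union of children's cut sets → 2 cut set(s).
Leveling path inoperative [AND]: one cut set from each child combined → 1 × 1 = 1 cut set(s).
Safety circuit fails [AND]: one cut set from each child combined → 1 × 1 × 1 × 1 = 1 cut set(s).
Door loop inoperative [OR]: union of children's cut sets → 3 cut set(s).
Elevator stuck between floors [OR]: union of children's cut sets → 7 cut set(s).
Minimal cut sets: {#2 drive VFD degraded, Aft governor switch failed, Door interlock offline}; {Door operator is down}; {Standby leveling sensor malfunctions}; {#1 main contactor failed, #2 hoist motor lost}; {#1 drive VFD 2 offline, C brake coil malfunctions, Safety relay stuck, Secondary encoder lost}; {Inboard governor switch 2 faulted}; {Door interlock 2 stuck}.

7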